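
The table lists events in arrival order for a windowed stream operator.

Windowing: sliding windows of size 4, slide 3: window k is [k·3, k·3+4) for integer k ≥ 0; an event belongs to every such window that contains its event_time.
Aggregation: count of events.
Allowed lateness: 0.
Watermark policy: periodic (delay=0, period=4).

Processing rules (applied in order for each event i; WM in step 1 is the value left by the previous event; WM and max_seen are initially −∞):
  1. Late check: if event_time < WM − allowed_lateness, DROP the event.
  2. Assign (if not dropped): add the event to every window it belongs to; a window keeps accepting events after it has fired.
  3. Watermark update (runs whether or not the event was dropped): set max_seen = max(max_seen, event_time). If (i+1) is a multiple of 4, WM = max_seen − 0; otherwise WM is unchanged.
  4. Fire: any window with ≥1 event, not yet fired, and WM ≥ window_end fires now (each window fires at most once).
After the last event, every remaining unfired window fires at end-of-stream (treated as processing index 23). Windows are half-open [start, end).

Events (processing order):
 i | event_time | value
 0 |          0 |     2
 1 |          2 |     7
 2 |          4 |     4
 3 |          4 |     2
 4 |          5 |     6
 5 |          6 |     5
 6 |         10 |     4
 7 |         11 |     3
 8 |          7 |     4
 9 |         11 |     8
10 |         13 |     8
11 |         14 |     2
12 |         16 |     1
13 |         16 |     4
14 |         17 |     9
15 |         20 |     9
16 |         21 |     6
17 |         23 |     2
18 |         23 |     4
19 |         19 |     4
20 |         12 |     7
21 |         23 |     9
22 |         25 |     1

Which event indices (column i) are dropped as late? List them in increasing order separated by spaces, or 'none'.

i=0 t=0 v=2: → [0,4); WM=−∞
i=1 t=2 v=7: → [0,4); WM=−∞
i=2 t=4 v=4: → [3,7); WM=−∞
i=3 t=4 v=2: → [3,7); WM=4; [0,4) fires=2
i=4 t=5 v=6: → [3,7); WM=4
i=5 t=6 v=5: → [6,10),[3,7); WM=4
i=6 t=10 v=4: → [9,13); WM=4
i=7 t=11 v=3: → [9,13); WM=11; [3,7) fires=4 [6,10) fires=1
i=8 t=7 v=4: DROP (t<11-0); WM=11
i=9 t=11 v=8: → [9,13); WM=11
i=10 t=13 v=8: → [12,16); WM=11
i=11 t=14 v=2: → [12,16); WM=14; [9,13) fires=3
i=12 t=16 v=1: → [15,19); WM=14
i=13 t=16 v=4: → [15,19); WM=14
i=14 t=17 v=9: → [15,19); WM=14
i=15 t=20 v=9: → [18,22); WM=20; [12,16) fires=2 [15,19) fires=3
i=16 t=21 v=6: → [21,25),[18,22); WM=20
i=17 t=23 v=2: → [21,25); WM=20
i=18 t=23 v=4: → [21,25); WM=20
i=19 t=19 v=4: DROP (t<20-0); WM=23; [18,22) fires=2
i=20 t=12 v=7: DROP (t<23-0); WM=23
i=21 t=23 v=9: → [21,25); WM=23
i=22 t=25 v=1: → [24,28); WM=23

8 19 20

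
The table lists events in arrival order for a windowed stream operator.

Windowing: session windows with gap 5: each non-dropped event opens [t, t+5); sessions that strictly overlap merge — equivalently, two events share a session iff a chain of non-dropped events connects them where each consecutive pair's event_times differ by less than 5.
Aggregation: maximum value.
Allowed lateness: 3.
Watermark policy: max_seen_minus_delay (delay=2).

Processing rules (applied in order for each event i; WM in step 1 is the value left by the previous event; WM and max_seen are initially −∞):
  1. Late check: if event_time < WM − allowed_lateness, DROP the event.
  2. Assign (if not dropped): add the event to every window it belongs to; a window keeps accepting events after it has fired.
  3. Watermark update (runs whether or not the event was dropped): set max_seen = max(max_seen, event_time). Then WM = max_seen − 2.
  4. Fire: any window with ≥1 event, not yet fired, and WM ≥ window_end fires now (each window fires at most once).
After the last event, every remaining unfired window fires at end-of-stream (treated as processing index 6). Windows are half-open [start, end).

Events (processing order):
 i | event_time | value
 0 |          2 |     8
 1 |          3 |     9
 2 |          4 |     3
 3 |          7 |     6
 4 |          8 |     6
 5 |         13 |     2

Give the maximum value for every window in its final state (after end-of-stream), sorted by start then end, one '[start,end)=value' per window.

i=0 t=2 v=8: → [2,7); WM=0
i=1 t=3 v=9: → [2,8); WM=1
i=2 t=4 v=3: → [2,9); WM=2
i=3 t=7 v=6: → [2,12); WM=5
i=4 t=8 v=6: → [2,13); WM=6
i=5 t=13 v=2: → [13,18); WM=11

[2,13)=9 [13,18)=2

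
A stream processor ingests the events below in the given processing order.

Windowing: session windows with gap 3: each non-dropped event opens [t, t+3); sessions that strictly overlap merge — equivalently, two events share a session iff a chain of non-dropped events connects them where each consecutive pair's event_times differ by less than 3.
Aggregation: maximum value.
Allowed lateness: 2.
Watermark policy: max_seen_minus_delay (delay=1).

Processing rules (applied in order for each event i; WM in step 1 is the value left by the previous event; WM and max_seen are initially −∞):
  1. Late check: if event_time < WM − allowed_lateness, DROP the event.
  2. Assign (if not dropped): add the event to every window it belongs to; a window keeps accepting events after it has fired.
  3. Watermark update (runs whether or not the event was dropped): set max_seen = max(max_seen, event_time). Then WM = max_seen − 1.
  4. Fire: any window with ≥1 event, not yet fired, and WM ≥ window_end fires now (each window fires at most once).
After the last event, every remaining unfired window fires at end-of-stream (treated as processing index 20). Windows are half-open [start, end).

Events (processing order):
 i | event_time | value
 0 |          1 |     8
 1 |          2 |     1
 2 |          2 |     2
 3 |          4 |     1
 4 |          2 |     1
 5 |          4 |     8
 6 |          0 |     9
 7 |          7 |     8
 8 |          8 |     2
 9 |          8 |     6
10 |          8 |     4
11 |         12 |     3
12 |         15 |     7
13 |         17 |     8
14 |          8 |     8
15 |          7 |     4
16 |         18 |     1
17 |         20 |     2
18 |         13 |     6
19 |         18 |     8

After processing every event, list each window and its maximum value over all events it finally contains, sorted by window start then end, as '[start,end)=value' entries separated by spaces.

[1,7)=8 [7,11)=8 [12,15)=3 [15,23)=8

i=0 t=1 v=8: → [1,4); WM=0
i=1 t=2 v=1: → [1,5); WM=1
i=2 t=2 v=2: → [1,5); WM=1
i=3 t=4 v=1: → [1,7); WM=3
i=4 t=2 v=1: → [1,7); WM=3
i=5 t=4 v=8: → [1,7); WM=3
i=6 t=0 v=9: DROP (t<3-2); WM=3
i=7 t=7 v=8: → [7,10); WM=6
i=8 t=8 v=2: → [7,11); WM=7
i=9 t=8 v=6: → [7,11); WM=7
i=10 t=8 v=4: → [7,11); WM=7
i=11 t=12 v=3: → [12,15); WM=11
i=12 t=15 v=7: → [15,18); WM=14
i=13 t=17 v=8: → [15,20); WM=16
i=14 t=8 v=8: DROP (t<16-2); WM=16
i=15 t=7 v=4: DROP (t<16-2); WM=16
i=16 t=18 v=1: → [15,21); WM=17
i=17 t=20 v=2: → [15,23); WM=19
i=18 t=13 v=6: DROP (t<19-2); WM=19
i=19 t=18 v=8: → [15,23); WM=19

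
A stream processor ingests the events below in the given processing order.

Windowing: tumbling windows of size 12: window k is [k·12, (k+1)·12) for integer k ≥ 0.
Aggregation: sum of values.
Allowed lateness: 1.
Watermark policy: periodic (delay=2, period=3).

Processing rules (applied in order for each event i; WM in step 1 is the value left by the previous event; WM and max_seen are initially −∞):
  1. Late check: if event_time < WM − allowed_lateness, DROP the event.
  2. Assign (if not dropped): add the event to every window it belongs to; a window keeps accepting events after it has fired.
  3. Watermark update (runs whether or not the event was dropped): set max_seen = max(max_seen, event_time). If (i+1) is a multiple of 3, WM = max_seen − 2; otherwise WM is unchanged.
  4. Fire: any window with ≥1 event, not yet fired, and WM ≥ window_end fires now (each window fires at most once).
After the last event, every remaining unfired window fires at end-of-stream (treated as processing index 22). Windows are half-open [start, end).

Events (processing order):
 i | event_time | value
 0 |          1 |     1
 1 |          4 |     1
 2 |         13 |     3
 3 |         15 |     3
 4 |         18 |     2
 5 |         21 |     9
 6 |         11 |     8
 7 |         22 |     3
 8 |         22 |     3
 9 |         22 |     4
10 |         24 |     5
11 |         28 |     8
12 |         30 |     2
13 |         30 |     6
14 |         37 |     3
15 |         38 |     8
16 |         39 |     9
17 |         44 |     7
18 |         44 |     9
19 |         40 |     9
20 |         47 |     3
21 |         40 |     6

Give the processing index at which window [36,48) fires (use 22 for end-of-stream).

i=0 t=1 v=1: → [0,12); WM=−∞
i=1 t=4 v=1: → [0,12); WM=−∞
i=2 t=13 v=3: → [12,24); WM=11
i=3 t=15 v=3: → [12,24); WM=11
i=4 t=18 v=2: → [12,24); WM=11
i=5 t=21 v=9: → [12,24); WM=19; [0,12) fires=2
i=6 t=11 v=8: DROP (t<19-1); WM=19
i=7 t=22 v=3: → [12,24); WM=19
i=8 t=22 v=3: → [12,24); WM=20
i=9 t=22 v=4: → [12,24); WM=20
i=10 t=24 v=5: → [24,36); WM=20
i=11 t=28 v=8: → [24,36); WM=26; [12,24) fires=27
i=12 t=30 v=2: → [24,36); WM=26
i=13 t=30 v=6: → [24,36); WM=26
i=14 t=37 v=3: → [36,48); WM=35
i=15 t=38 v=8: → [36,48); WM=35
i=16 t=39 v=9: → [36,48); WM=35
i=17 t=44 v=7: → [36,48); WM=42; [24,36) fires=21
i=18 t=44 v=9: → [36,48); WM=42
i=19 t=40 v=9: DROP (t<42-1); WM=42
i=20 t=47 v=3: → [36,48); WM=45
i=21 t=40 v=6: DROP (t<45-1); WM=45

22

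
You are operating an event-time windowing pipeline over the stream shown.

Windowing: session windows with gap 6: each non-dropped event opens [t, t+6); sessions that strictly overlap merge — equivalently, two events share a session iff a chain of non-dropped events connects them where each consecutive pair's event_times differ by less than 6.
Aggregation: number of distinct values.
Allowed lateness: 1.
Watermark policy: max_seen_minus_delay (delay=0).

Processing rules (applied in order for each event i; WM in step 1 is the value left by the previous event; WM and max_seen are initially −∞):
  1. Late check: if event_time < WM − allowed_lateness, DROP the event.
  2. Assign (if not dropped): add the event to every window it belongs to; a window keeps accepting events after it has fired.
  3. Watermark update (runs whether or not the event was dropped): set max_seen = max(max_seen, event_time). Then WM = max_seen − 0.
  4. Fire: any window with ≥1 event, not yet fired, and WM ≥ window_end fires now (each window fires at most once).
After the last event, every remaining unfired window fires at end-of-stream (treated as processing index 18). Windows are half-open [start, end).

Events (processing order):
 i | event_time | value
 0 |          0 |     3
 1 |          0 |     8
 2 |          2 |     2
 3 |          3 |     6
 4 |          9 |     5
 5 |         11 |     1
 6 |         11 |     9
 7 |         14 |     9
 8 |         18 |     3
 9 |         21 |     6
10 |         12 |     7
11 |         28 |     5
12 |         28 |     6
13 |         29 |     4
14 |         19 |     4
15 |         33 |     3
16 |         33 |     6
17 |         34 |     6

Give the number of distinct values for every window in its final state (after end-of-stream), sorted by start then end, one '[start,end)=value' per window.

[0,9)=4 [9,27)=5 [28,40)=4

i=0 t=0 v=3: → [0,6); WM=0
i=1 t=0 v=8: → [0,6); WM=0
i=2 t=2 v=2: → [0,8); WM=2
i=3 t=3 v=6: → [0,9); WM=3
i=4 t=9 v=5: → [9,15); WM=9
i=5 t=11 v=1: → [9,17); WM=11
i=6 t=11 v=9: → [9,17); WM=11
i=7 t=14 v=9: → [9,20); WM=14
i=8 t=18 v=3: → [9,24); WM=18
i=9 t=21 v=6: → [9,27); WM=21
i=10 t=12 v=7: DROP (t<21-1); WM=21
i=11 t=28 v=5: → [28,34); WM=28
i=12 t=28 v=6: → [28,34); WM=28
i=13 t=29 v=4: → [28,35); WM=29
i=14 t=19 v=4: DROP (t<29-1); WM=29
i=15 t=33 v=3: → [28,39); WM=33
i=16 t=33 v=6: → [28,39); WM=33
i=17 t=34 v=6: → [28,40); WM=34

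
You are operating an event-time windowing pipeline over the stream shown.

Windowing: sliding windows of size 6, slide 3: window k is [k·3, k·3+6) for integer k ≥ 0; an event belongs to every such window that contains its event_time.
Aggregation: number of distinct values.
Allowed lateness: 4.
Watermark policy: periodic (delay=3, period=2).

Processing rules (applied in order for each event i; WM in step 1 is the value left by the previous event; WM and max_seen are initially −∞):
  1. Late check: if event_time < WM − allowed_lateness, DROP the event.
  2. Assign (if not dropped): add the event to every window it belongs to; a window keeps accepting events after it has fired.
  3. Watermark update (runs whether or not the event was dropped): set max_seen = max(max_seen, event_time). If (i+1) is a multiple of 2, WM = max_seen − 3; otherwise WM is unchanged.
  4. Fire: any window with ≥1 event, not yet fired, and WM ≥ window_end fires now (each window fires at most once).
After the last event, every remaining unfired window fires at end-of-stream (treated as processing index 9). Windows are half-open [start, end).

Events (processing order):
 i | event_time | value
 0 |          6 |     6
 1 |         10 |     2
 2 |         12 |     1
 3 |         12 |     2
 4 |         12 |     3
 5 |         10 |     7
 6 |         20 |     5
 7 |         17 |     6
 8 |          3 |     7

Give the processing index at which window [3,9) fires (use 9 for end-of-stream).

i=0 t=6 v=6: → [6,12),[3,9); WM=−∞
i=1 t=10 v=2: → [9,15),[6,12); WM=7
i=2 t=12 v=1: → [12,18),[9,15); WM=7
i=3 t=12 v=2: → [12,18),[9,15); WM=9; [3,9) fires=1
i=4 t=12 v=3: → [12,18),[9,15); WM=9
i=5 t=10 v=7: → [9,15),[6,12); WM=9
i=6 t=20 v=5: → [18,24),[15,21); WM=9
i=7 t=17 v=6: → [15,21),[12,18); WM=17; [6,12) fires=3 [9,15) fires=4
i=8 t=3 v=7: DROP (t<17-4); WM=17

3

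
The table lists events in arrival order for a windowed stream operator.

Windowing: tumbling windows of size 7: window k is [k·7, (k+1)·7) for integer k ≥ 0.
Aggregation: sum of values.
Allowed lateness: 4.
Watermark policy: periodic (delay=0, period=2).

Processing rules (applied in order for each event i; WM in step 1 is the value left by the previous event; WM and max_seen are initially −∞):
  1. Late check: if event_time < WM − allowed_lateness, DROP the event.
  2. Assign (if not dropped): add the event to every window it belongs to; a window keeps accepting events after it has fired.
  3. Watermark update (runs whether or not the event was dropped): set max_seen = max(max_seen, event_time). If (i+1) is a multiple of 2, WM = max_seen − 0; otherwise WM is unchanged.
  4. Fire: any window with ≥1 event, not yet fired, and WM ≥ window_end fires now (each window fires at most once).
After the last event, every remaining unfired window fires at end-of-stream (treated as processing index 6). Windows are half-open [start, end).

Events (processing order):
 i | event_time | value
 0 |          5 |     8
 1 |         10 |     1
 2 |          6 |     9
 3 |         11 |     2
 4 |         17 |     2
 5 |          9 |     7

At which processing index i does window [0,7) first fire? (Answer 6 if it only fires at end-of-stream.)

i=0 t=5 v=8: → [0,7); WM=−∞
i=1 t=10 v=1: → [7,14); WM=10; [0,7) fires=8
i=2 t=6 v=9: → [0,7); WM=10
i=3 t=11 v=2: → [7,14); WM=11
i=4 t=17 v=2: → [14,21); WM=11
i=5 t=9 v=7: → [7,14); WM=17; [7,14) fires=10

1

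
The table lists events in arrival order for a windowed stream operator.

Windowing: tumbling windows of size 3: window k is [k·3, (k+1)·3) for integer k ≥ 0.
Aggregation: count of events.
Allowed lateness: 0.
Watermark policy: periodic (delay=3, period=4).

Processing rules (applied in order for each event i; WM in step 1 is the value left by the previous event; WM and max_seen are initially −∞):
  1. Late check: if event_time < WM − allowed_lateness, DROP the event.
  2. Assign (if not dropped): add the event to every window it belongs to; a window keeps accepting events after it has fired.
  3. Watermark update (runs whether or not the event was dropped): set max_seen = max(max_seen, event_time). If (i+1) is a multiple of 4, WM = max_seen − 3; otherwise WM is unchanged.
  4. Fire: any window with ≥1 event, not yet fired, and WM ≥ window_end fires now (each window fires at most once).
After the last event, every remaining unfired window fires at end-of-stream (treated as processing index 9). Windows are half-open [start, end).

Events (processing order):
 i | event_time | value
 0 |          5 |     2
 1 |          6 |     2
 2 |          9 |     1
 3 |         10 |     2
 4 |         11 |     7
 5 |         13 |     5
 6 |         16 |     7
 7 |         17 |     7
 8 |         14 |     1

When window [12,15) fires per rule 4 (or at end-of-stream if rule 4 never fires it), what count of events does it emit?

2

i=0 t=5 v=2: → [3,6); WM=−∞
i=1 t=6 v=2: → [6,9); WM=−∞
i=2 t=9 v=1: → [9,12); WM=−∞
i=3 t=10 v=2: → [9,12); WM=7; [3,6) fires=1
i=4 t=11 v=7: → [9,12); WM=7
i=5 t=13 v=5: → [12,15); WM=7
i=6 t=16 v=7: → [15,18); WM=7
i=7 t=17 v=7: → [15,18); WM=14; [6,9) fires=1 [9,12) fires=3
i=8 t=14 v=1: → [12,15); WM=14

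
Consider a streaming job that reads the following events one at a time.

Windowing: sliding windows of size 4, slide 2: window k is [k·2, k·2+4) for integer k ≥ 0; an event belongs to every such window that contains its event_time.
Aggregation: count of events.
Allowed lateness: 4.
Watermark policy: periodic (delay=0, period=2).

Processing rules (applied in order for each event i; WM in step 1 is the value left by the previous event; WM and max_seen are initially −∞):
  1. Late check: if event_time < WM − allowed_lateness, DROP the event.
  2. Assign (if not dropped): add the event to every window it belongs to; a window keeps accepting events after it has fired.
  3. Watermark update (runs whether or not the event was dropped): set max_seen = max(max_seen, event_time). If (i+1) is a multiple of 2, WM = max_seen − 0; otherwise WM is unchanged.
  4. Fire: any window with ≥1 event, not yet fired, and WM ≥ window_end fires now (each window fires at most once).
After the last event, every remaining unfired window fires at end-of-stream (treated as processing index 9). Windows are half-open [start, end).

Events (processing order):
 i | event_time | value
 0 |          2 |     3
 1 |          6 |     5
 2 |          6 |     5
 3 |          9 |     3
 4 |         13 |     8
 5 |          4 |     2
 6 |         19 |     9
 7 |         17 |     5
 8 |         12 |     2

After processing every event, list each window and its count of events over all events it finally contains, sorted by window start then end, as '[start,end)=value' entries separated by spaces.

i=0 t=2 v=3: → [2,6),[0,4); WM=−∞
i=1 t=6 v=5: → [6,10),[4,8); WM=6; [0,4) fires=1 [2,6) fires=1
i=2 t=6 v=5: → [6,10),[4,8); WM=6
i=3 t=9 v=3: → [8,12),[6,10); WM=9; [4,8) fires=2
i=4 t=13 v=8: → [12,16),[10,14); WM=9
i=5 t=4 v=2: DROP (t<9-4); WM=13; [6,10) fires=3 [8,12) fires=1
i=6 t=19 v=9: → [18,22),[16,20); WM=13
i=7 t=17 v=5: → [16,20),[14,18); WM=19; [10,14) fires=1 [12,16) fires=1 [14,18) fires=1
i=8 t=12 v=2: DROP (t<19-4); WM=19

[0,4)=1 [2,6)=1 [4,8)=2 [6,10)=3 [8,12)=1 [10,14)=1 [12,16)=1 [14,18)=1 [16,20)=2 [18,22)=1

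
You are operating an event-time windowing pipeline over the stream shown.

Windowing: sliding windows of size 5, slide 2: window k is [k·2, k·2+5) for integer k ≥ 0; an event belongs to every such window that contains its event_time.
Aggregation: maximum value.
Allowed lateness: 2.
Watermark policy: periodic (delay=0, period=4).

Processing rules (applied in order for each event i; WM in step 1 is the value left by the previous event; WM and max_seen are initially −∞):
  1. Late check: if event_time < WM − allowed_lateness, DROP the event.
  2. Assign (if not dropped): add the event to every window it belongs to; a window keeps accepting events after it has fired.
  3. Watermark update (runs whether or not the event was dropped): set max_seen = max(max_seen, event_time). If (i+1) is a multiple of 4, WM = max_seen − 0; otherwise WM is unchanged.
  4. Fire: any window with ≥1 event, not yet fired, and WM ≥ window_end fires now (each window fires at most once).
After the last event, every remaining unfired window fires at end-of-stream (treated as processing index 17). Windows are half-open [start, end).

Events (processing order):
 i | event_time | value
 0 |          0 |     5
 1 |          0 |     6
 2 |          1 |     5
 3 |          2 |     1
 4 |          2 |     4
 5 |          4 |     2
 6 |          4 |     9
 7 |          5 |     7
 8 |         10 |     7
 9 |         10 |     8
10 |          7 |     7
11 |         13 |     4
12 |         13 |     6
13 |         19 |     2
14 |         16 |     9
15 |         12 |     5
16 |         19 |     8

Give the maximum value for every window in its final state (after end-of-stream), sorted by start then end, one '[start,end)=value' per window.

i=0 t=0 v=5: → [0,5); WM=−∞
i=1 t=0 v=6: → [0,5); WM=−∞
i=2 t=1 v=5: → [0,5); WM=−∞
i=3 t=2 v=1: → [2,7),[0,5); WM=2
i=4 t=2 v=4: → [2,7),[0,5); WM=2
i=5 t=4 v=2: → [4,9),[2,7),[0,5); WM=2
i=6 t=4 v=9: → [4,9),[2,7),[0,5); WM=2
i=7 t=5 v=7: → [4,9),[2,7); WM=5; [0,5) fires=9
i=8 t=10 v=7: → [10,15),[8,13),[6,11); WM=5
i=9 t=10 v=8: → [10,15),[8,13),[6,11); WM=5
i=10 t=7 v=7: → [6,11),[4,9); WM=5
i=11 t=13 v=4: → [12,17),[10,15); WM=13; [2,7) fires=9 [4,9) fires=9 [6,11) fires=8 [8,13) fires=8
i=12 t=13 v=6: → [12,17),[10,15); WM=13
i=13 t=19 v=2: → [18,23),[16,21); WM=13
i=14 t=16 v=9: → [16,21),[14,19),[12,17); WM=13
i=15 t=12 v=5: → [12,17),[10,15),[8,13); WM=19; [10,15) fires=8 [12,17) fires=9 [14,19) fires=9
i=16 t=19 v=8: → [18,23),[16,21); WM=19

[0,5)=9 [2,7)=9 [4,9)=9 [6,11)=8 [8,13)=8 [10,15)=8 [12,17)=9 [14,19)=9 [16,21)=9 [18,23)=8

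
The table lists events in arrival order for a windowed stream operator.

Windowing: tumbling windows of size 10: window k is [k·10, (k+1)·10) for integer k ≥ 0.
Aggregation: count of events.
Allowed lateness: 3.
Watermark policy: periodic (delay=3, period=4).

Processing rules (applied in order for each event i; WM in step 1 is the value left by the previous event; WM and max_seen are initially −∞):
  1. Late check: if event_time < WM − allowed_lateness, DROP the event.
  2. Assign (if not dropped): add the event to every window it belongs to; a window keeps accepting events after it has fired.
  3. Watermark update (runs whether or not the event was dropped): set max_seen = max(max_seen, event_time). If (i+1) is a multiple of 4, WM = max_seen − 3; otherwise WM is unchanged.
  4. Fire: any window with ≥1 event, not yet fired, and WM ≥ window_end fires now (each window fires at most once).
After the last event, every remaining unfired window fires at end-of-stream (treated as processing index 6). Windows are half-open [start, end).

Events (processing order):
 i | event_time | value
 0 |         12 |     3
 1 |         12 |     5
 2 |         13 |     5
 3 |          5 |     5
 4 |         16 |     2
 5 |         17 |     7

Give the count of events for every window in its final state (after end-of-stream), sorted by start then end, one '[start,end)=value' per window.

[0,10)=1 [10,20)=5

i=0 t=12 v=3: → [10,20); WM=−∞
i=1 t=12 v=5: → [10,20); WM=−∞
i=2 t=13 v=5: → [10,20); WM=−∞
i=3 t=5 v=5: → [0,10); WM=10; [0,10) fires=1
i=4 t=16 v=2: → [10,20); WM=10
i=5 t=17 v=7: → [10,20); WM=10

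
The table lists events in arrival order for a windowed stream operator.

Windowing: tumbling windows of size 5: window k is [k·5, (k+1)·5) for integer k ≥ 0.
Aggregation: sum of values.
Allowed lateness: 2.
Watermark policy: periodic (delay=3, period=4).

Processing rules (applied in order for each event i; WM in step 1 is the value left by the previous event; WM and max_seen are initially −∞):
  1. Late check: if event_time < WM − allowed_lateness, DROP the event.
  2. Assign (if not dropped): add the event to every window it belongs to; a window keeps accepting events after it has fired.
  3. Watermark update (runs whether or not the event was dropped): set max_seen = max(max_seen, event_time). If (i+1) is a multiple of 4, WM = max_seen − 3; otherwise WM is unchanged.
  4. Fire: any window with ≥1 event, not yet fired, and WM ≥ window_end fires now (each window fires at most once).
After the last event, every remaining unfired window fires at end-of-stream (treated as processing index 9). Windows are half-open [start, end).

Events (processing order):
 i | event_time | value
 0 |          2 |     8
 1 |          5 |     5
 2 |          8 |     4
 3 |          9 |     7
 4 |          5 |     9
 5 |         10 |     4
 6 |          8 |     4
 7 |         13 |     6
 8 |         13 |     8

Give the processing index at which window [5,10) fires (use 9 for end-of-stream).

7

i=0 t=2 v=8: → [0,5); WM=−∞
i=1 t=5 v=5: → [5,10); WM=−∞
i=2 t=8 v=4: → [5,10); WM=−∞
i=3 t=9 v=7: → [5,10); WM=6; [0,5) fires=8
i=4 t=5 v=9: → [5,10); WM=6
i=5 t=10 v=4: → [10,15); WM=6
i=6 t=8 v=4: → [5,10); WM=6
i=7 t=13 v=6: → [10,15); WM=10; [5,10) fires=29
i=8 t=13 v=8: → [10,15); WM=10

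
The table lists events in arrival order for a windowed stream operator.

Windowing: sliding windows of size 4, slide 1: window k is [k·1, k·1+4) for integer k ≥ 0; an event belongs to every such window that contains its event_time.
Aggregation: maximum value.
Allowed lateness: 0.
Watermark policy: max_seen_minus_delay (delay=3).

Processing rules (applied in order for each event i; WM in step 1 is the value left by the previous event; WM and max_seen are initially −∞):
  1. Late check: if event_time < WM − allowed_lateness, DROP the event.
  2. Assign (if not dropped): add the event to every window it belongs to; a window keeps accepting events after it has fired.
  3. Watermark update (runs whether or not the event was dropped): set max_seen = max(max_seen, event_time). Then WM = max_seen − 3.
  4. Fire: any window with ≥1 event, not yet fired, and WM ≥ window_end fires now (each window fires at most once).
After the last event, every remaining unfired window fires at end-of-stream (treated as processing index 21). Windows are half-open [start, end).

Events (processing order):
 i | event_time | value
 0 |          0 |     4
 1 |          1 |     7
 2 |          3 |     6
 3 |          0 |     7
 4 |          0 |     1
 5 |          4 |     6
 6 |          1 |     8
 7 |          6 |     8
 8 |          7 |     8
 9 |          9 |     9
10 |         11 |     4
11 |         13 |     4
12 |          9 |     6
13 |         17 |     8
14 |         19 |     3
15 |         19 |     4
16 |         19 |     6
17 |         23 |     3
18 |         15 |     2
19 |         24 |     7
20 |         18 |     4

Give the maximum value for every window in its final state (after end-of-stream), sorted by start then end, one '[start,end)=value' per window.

[0,4)=8 [1,5)=8 [2,6)=6 [3,7)=8 [4,8)=8 [5,9)=8 [6,10)=9 [7,11)=9 [8,12)=9 [9,13)=9 [10,14)=4 [11,15)=4 [12,16)=4 [13,17)=4 [14,18)=8 [15,19)=8 [16,20)=8 [17,21)=8 [18,22)=6 [19,23)=6 [20,24)=3 [21,25)=7 [22,26)=7 [23,27)=7 [24,28)=7

i=0 t=0 v=4: → [0,4); WM=-3
i=1 t=1 v=7: → [1,5),[0,4); WM=-2
i=2 t=3 v=6: → [3,7),[2,6),[1,5),[0,4); WM=0
i=3 t=0 v=7: → [0,4); WM=0
i=4 t=0 v=1: → [0,4); WM=0
i=5 t=4 v=6: → [4,8),[3,7),[2,6),[1,5); WM=1
i=6 t=1 v=8: → [1,5),[0,4); WM=1
i=7 t=6 v=8: → [6,10),[5,9),[4,8),[3,7); WM=3
i=8 t=7 v=8: → [7,11),[6,10),[5,9),[4,8); WM=4; [0,4) fires=8
i=9 t=9 v=9: → [9,13),[8,12),[7,11),[6,10); WM=6; [1,5) fires=8 [2,6) fires=6
i=10 t=11 v=4: → [11,15),[10,14),[9,13),[8,12); WM=8; [3,7) fires=8 [4,8) fires=8
i=11 t=13 v=4: → [13,17),[12,16),[11,15),[10,14); WM=10; [5,9) fires=8 [6,10) fires=9
i=12 t=9 v=6: DROP (t<10-0); WM=10
i=13 t=17 v=8: → [17,21),[16,20),[15,19),[14,18); WM=14; [7,11) fires=9 [8,12) fires=9 [9,13) fires=9 [10,14) fires=4
i=14 t=19 v=3: → [19,23),[18,22),[17,21),[16,20); WM=16; [11,15) fires=4 [12,16) fires=4
i=15 t=19 v=4: → [19,23),[18,22),[17,21),[16,20); WM=16
i=16 t=19 v=6: → [19,23),[18,22),[17,21),[16,20); WM=16
i=17 t=23 v=3: → [23,27),[22,26),[21,25),[20,24); WM=20; [13,17) fires=4 [14,18) fires=8 [15,19) fires=8 [16,20) fires=8
i=18 t=15 v=2: DROP (t<20-0); WM=20
i=19 t=24 v=7: → [24,28),[23,27),[22,26),[21,25); WM=21; [17,21) fires=8
i=20 t=18 v=4: DROP (t<21-0); WM=21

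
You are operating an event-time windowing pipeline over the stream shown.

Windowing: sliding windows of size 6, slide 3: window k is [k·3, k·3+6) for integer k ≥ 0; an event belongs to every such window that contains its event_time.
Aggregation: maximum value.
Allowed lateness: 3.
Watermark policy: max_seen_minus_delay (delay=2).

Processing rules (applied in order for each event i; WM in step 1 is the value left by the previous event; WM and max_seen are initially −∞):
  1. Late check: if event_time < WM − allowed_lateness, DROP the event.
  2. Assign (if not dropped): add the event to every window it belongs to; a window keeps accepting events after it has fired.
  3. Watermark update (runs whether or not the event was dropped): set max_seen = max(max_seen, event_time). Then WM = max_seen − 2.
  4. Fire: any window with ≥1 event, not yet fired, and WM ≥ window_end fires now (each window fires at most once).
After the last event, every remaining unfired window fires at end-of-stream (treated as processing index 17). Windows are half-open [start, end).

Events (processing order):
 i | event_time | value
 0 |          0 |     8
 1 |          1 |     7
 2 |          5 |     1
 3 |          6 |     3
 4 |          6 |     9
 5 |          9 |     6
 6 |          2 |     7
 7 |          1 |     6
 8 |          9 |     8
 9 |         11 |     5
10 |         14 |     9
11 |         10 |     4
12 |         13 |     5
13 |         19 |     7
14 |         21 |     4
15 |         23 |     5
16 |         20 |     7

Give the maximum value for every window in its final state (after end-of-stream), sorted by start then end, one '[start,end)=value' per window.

[0,6)=8 [3,9)=9 [6,12)=9 [9,15)=9 [12,18)=9 [15,21)=7 [18,24)=7 [21,27)=5

i=0 t=0 v=8: → [0,6); WM=-2
i=1 t=1 v=7: → [0,6); WM=-1
i=2 t=5 v=1: → [3,9),[0,6); WM=3
i=3 t=6 v=3: → [6,12),[3,9); WM=4
i=4 t=6 v=9: → [6,12),[3,9); WM=4
i=5 t=9 v=6: → [9,15),[6,12); WM=7; [0,6) fires=8
i=6 t=2 v=7: DROP (t<7-3); WM=7
i=7 t=1 v=6: DROP (t<7-3); WM=7
i=8 t=9 v=8: → [9,15),[6,12); WM=7
i=9 t=11 v=5: → [9,15),[6,12); WM=9; [3,9) fires=9
i=10 t=14 v=9: → [12,18),[9,15); WM=12; [6,12) fires=9
i=11 t=10 v=4: → [9,15),[6,12); WM=12
i=12 t=13 v=5: → [12,18),[9,15); WM=12
i=13 t=19 v=7: → [18,24),[15,21); WM=17; [9,15) fires=9
i=14 t=21 v=4: → [21,27),[18,24); WM=19; [12,18) fires=9
i=15 t=23 v=5: → [21,27),[18,24); WM=21; [15,21) fires=7
i=16 t=20 v=7: → [18,24),[15,21); WM=21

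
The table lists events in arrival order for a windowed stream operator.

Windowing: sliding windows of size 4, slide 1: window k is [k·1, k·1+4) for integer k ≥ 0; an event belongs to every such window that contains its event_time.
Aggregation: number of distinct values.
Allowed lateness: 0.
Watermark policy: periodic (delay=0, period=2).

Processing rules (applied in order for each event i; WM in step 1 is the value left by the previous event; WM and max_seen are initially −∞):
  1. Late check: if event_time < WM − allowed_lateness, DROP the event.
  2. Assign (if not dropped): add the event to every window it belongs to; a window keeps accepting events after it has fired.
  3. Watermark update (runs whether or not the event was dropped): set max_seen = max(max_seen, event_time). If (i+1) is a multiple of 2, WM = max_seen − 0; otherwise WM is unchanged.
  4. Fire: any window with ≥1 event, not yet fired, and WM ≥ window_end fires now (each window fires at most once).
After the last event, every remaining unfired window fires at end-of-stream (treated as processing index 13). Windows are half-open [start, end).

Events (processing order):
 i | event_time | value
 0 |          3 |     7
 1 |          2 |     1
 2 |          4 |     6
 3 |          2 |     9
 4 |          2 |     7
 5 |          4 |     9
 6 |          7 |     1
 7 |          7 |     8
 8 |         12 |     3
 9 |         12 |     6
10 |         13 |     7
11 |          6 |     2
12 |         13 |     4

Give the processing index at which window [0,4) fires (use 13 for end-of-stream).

i=0 t=3 v=7: → [3,7),[2,6),[1,5),[0,4); WM=−∞
i=1 t=2 v=1: → [2,6),[1,5),[0,4); WM=3
i=2 t=4 v=6: → [4,8),[3,7),[2,6),[1,5); WM=3
i=3 t=2 v=9: DROP (t<3-0); WM=4; [0,4) fires=2
i=4 t=2 v=7: DROP (t<4-0); WM=4
i=5 t=4 v=9: → [4,8),[3,7),[2,6),[1,5); WM=4
i=6 t=7 v=1: → [7,11),[6,10),[5,9),[4,8); WM=4
i=7 t=7 v=8: → [7,11),[6,10),[5,9),[4,8); WM=7; [1,5) fires=4 [2,6) fires=4 [3,7) fires=3
i=8 t=12 v=3: → [12,16),[11,15),[10,14),[9,13); WM=7
i=9 t=12 v=6: → [12,16),[11,15),[10,14),[9,13); WM=12; [4,8) fires=4 [5,9) fires=2 [6,10) fires=2 [7,11) fires=2
i=10 t=13 v=7: → [13,17),[12,16),[11,15),[10,14); WM=12
i=11 t=6 v=2: DROP (t<12-0); WM=13; [9,13) fires=2
i=12 t=13 v=4: → [13,17),[12,16),[11,15),[10,14); WM=13

3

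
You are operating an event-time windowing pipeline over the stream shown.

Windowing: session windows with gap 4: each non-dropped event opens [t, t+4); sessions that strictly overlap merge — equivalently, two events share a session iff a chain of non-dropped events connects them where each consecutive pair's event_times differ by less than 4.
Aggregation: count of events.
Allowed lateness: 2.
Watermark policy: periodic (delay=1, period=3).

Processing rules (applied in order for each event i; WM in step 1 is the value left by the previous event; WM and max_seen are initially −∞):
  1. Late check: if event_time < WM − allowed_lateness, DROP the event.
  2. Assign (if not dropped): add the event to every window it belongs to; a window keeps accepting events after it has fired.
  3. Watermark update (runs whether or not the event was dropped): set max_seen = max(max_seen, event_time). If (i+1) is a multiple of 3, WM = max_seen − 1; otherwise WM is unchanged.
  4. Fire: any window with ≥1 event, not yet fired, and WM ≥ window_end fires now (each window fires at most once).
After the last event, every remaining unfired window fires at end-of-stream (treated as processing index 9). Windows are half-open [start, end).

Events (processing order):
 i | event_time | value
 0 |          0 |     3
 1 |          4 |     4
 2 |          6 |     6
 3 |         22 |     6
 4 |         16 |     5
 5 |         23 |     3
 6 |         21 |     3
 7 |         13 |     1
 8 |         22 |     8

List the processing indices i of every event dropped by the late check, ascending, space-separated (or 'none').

7

i=0 t=0 v=3: → [0,4); WM=−∞
i=1 t=4 v=4: → [4,8); WM=−∞
i=2 t=6 v=6: → [4,10); WM=5
i=3 t=22 v=6: → [22,26); WM=5
i=4 t=16 v=5: → [16,20); WM=5
i=5 t=23 v=3: → [22,27); WM=22
i=6 t=21 v=3: → [21,27); WM=22
i=7 t=13 v=1: DROP (t<22-2); WM=22
i=8 t=22 v=8: → [21,27); WM=22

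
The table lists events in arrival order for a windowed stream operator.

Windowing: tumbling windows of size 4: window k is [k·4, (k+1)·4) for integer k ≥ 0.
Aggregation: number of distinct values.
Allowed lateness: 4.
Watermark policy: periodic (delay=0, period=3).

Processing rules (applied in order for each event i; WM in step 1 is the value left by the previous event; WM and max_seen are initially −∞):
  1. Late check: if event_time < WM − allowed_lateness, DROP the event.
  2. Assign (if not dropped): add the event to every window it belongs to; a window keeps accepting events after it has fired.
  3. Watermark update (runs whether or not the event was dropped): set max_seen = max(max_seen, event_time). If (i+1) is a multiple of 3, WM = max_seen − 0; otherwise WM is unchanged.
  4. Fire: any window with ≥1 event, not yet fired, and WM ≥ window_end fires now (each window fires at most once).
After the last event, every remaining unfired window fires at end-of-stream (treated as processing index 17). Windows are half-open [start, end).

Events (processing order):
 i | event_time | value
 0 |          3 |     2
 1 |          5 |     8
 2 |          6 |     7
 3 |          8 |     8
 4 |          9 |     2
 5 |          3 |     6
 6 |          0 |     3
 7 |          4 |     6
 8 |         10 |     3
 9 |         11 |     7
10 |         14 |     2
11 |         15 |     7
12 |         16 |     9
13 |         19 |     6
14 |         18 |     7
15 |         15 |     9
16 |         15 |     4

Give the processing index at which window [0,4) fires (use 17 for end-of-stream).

2

i=0 t=3 v=2: → [0,4); WM=−∞
i=1 t=5 v=8: → [4,8); WM=−∞
i=2 t=6 v=7: → [4,8); WM=6; [0,4) fires=1
i=3 t=8 v=8: → [8,12); WM=6
i=4 t=9 v=2: → [8,12); WM=6
i=5 t=3 v=6: → [0,4); WM=9; [4,8) fires=2
i=6 t=0 v=3: DROP (t<9-4); WM=9
i=7 t=4 v=6: DROP (t<9-4); WM=9
i=8 t=10 v=3: → [8,12); WM=10
i=9 t=11 v=7: → [8,12); WM=10
i=10 t=14 v=2: → [12,16); WM=10
i=11 t=15 v=7: → [12,16); WM=15; [8,12) fires=4
i=12 t=16 v=9: → [16,20); WM=15
i=13 t=19 v=6: → [16,20); WM=15
i=14 t=18 v=7: → [16,20); WM=19; [12,16) fires=2
i=15 t=15 v=9: → [12,16); WM=19
i=16 t=15 v=4: → [12,16); WM=19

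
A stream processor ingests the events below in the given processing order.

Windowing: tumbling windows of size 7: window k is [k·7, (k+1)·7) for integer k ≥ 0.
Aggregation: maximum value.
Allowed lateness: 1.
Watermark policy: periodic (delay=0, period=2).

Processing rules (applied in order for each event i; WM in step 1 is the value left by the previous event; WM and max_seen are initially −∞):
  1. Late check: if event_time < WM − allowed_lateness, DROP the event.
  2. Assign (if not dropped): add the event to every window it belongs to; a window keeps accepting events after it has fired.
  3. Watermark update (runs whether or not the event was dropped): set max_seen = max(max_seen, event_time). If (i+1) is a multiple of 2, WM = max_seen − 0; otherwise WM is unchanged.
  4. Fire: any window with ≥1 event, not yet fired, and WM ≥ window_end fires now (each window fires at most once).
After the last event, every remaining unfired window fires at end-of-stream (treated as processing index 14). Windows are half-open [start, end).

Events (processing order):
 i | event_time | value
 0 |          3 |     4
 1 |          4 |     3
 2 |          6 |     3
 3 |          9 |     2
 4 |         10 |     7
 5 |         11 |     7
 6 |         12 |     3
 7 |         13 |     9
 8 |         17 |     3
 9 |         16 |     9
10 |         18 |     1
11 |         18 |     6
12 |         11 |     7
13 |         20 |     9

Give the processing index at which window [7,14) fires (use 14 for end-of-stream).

i=0 t=3 v=4: → [0,7); WM=−∞
i=1 t=4 v=3: → [0,7); WM=4
i=2 t=6 v=3: → [0,7); WM=4
i=3 t=9 v=2: → [7,14); WM=9; [0,7) fires=4
i=4 t=10 v=7: → [7,14); WM=9
i=5 t=11 v=7: → [7,14); WM=11
i=6 t=12 v=3: → [7,14); WM=11
i=7 t=13 v=9: → [7,14); WM=13
i=8 t=17 v=3: → [14,21); WM=13
i=9 t=16 v=9: → [14,21); WM=17; [7,14) fires=9
i=10 t=18 v=1: → [14,21); WM=17
i=11 t=18 v=6: → [14,21); WM=18
i=12 t=11 v=7: DROP (t<18-1); WM=18
i=13 t=20 v=9: → [14,21); WM=20

9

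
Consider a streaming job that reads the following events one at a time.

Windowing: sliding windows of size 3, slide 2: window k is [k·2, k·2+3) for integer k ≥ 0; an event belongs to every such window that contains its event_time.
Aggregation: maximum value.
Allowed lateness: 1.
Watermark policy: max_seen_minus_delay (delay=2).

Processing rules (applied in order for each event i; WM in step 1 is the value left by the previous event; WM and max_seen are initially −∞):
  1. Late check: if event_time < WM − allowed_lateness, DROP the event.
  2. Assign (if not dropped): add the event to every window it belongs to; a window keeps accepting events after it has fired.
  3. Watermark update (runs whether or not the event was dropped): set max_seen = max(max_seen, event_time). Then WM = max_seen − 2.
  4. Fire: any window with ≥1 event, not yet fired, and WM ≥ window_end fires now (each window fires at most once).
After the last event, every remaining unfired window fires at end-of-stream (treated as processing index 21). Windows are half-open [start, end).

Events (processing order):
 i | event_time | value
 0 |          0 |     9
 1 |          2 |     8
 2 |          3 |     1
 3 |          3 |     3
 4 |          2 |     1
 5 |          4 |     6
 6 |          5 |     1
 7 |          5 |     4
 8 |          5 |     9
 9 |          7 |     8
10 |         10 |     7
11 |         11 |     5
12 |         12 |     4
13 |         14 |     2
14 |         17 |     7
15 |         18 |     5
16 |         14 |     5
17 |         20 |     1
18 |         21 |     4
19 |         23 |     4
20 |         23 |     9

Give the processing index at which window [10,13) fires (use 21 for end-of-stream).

14

i=0 t=0 v=9: → [0,3); WM=-2
i=1 t=2 v=8: → [2,5),[0,3); WM=0
i=2 t=3 v=1: → [2,5); WM=1
i=3 t=3 v=3: → [2,5); WM=1
i=4 t=2 v=1: → [2,5),[0,3); WM=1
i=5 t=4 v=6: → [4,7),[2,5); WM=2
i=6 t=5 v=1: → [4,7); WM=3; [0,3) fires=9
i=7 t=5 v=4: → [4,7); WM=3
i=8 t=5 v=9: → [4,7); WM=3
i=9 t=7 v=8: → [6,9); WM=5; [2,5) fires=8
i=10 t=10 v=7: → [10,13),[8,11); WM=8; [4,7) fires=9
i=11 t=11 v=5: → [10,13); WM=9; [6,9) fires=8
i=12 t=12 v=4: → [12,15),[10,13); WM=10
i=13 t=14 v=2: → [14,17),[12,15); WM=12; [8,11) fires=7
i=14 t=17 v=7: → [16,19); WM=15; [10,13) fires=7 [12,15) fires=4
i=15 t=18 v=5: → [18,21),[16,19); WM=16
i=16 t=14 v=5: DROP (t<16-1); WM=16
i=17 t=20 v=1: → [20,23),[18,21); WM=18; [14,17) fires=2
i=18 t=21 v=4: → [20,23); WM=19; [16,19) fires=7
i=19 t=23 v=4: → [22,25); WM=21; [18,21) fires=5
i=20 t=23 v=9: → [22,25); WM=21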